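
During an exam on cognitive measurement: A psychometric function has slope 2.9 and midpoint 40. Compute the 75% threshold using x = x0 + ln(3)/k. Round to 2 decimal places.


At P = 0.75: 0.75 = 1/(1 + e^(-k*(x-x0)))
Solving: e^(-k*(x-x0)) = 1/3
x = x0 + ln(3)/k
ln(3) = 1.0986
x = 40 + 1.0986/2.9
= 40 + 0.3788
= 40.38


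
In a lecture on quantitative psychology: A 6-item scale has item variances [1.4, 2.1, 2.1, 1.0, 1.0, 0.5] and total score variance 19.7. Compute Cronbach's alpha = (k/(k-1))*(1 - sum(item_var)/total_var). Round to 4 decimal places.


alpha = (k/(k-1)) * (1 - sum(s_i^2)/s_total^2)
sum(item variances) = 8.1
k/(k-1) = 6/5 = 1.2
1 - 8.1/19.7 = 1 - 0.411168 = 0.588832
alpha = 1.2 * 0.588832
= 0.7066


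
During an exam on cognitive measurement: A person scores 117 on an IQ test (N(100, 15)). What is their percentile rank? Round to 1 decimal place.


z = (IQ - mean) / SD
z = (117 - 100) / 15 = 1.1333
Percentile = Phi(1.1333) * 100
Phi(1.1333) = 0.871456
= 87.1


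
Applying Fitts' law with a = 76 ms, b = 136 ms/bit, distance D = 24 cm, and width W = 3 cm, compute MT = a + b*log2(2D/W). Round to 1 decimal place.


MT = 76 + 136 * log2(2*24/3)
2D/W = 16.0
log2(16.0) = 4.0
MT = 76 + 136 * 4.0
= 620.0 ms


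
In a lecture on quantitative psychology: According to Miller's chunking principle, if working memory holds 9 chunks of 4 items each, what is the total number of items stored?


Total items = chunks * items_per_chunk
= 9 * 4
= 36


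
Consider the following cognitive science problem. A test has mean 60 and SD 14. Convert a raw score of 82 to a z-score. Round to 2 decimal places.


z = (X - mu) / sigma
= (82 - 60) / 14
= 22 / 14
= 1.57


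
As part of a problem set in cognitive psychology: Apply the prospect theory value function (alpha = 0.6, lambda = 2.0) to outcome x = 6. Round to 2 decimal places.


Since x = 6 >= 0, use v(x) = x^0.6
6^0.6 = 2.9302
v(6) = 2.93


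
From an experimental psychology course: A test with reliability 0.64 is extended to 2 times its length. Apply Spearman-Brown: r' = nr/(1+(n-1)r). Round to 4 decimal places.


r_new = n*r / (1 + (n-1)*r)
Numerator = 2 * 0.64 = 1.28
Denominator = 1 + 1 * 0.64 = 1.64
r_new = 1.28 / 1.64
= 0.7805


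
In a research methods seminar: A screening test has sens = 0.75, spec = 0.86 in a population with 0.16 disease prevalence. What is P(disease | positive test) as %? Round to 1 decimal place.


PPV = (sens * prev) / (sens * prev + (1-spec) * (1-prev))
Numerator = 0.75 * 0.16 = 0.12
P(positive and no disease) = (1 - spec) * (1 - prev) = (1 - 0.86) * (1 - 0.16) = 0.1176
Denominator = 0.12 + 0.1176 = 0.2376
PPV = 0.12 / 0.2376 = 0.505051
As percentage = 50.5


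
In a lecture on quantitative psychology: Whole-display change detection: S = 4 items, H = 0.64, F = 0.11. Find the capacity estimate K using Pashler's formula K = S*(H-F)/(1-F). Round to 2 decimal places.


K = S * (H - F) / (1 - F)
H - F = 0.53
1 - F = 0.89
K = 4 * 0.53 / 0.89
= 2.38


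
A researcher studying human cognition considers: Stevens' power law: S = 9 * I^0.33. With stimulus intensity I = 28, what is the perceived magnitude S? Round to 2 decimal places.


S = 9 * 28^0.33
28^0.33 = 3.003
S = 9 * 3.003
= 27.03


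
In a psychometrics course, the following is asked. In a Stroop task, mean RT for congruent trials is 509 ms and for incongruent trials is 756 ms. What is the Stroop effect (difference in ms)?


Stroop effect = RT(incongruent) - RT(congruent)
= 756 - 509
= 247 ms


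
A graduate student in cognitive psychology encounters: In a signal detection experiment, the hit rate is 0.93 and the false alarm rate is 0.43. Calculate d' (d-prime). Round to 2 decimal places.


d' = z(HR) - z(FAR)
z(0.93) = 1.4758
z(0.43) = -0.1764
d' = 1.4758 - -0.1764
= 1.65


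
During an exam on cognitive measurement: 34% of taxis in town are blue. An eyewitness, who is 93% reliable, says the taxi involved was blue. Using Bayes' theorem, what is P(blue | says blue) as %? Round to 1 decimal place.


P(blue | says blue) = P(says blue | blue)*P(blue) / [P(says blue | blue)*P(blue) + P(says blue | not blue)*P(not blue)]
Numerator = 0.93 * 0.34 = 0.3162
False identification = 0.07 * 0.66 = 0.0462
P = 0.3162 / (0.3162 + 0.0462)
= 0.3162 / 0.3624
As percentage = 87.3


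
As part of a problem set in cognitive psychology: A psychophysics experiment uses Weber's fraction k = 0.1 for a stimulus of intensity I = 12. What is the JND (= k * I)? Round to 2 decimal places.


JND = k * I
JND = 0.1 * 12
= 1.20


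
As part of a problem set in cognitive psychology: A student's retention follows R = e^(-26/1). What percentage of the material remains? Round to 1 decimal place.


R = e^(-t/S)
-t/S = -26/1 = -26.0
R = e^(-26.0) = 0.0
Percentage = 0.0 * 100
= 0.0


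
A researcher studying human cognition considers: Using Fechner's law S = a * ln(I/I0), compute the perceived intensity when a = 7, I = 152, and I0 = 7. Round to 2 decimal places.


S = 7 * ln(152/7)
I/I0 = 21.714286
ln(21.714286) = 3.078
S = 7 * 3.078
= 21.55


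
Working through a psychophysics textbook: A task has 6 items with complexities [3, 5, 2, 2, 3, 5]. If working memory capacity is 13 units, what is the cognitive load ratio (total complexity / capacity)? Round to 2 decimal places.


Total complexity = 3 + 5 + 2 + 2 + 3 + 5 = 20
Load = total / capacity = 20 / 13
= 1.54


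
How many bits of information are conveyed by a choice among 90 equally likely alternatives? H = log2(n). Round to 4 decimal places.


H = log2(n)
H = log2(90)
= 6.4919


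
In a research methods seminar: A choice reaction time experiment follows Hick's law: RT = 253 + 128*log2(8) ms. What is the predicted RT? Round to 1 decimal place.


RT = 253 + 128 * log2(8)
log2(8) = 3.0
RT = 253 + 128 * 3.0
= 253 + 384.0
= 637.0 ms


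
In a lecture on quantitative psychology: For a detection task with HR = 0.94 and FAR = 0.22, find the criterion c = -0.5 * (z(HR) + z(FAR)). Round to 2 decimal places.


c = -0.5 * (z(HR) + z(FAR))
z(0.94) = 1.5548
z(0.22) = -0.7722
c = -0.5 * (1.5548 + -0.7722)
= -0.5 * 0.7826
= -0.39


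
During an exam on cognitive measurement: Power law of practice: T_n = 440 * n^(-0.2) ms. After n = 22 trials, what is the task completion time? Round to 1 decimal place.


T_n = 440 * 22^(-0.2)
22^(-0.2) = 0.538909
T_n = 440 * 0.538909
= 237.1 ms


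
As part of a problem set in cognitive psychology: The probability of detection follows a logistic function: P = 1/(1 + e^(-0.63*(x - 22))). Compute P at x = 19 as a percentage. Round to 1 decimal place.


P(x) = 1/(1 + e^(-0.63*(19 - 22)))
Exponent = -0.63 * -3 = 1.89
e^(1.89) = 6.619369
P = 1/(1 + 6.619369) = 0.131244
Percentage = 13.1


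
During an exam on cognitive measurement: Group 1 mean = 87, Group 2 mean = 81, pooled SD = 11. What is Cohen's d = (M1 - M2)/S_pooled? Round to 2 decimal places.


Cohen's d = (M1 - M2) / S_pooled
= (87 - 81) / 11
= 6 / 11
= 0.55


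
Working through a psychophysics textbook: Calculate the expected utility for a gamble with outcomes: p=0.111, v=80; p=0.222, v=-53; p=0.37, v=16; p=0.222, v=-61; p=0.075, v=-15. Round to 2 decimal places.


EU = sum(p_i * v_i)
0.111 * 80 = 8.88
0.222 * -53 = -11.766
0.37 * 16 = 5.92
0.222 * -61 = -13.542
0.075 * -15 = -1.125
EU = 8.88 + -11.766 + 5.92 + -13.542 + -1.125
= -11.63


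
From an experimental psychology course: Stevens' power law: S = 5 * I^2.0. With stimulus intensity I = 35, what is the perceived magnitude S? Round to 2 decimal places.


S = 5 * 35^2.0
35^2.0 = 1225.0
S = 5 * 1225.0
= 6125.00


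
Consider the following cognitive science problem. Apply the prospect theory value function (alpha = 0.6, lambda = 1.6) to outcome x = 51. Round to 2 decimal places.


Since x = 51 >= 0, use v(x) = x^0.6
51^0.6 = 10.5814
v(51) = 10.58


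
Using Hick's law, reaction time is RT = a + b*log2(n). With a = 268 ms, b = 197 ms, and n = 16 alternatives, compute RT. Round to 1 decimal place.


RT = 268 + 197 * log2(16)
log2(16) = 4.0
RT = 268 + 197 * 4.0
= 268 + 788.0
= 1056.0 ms


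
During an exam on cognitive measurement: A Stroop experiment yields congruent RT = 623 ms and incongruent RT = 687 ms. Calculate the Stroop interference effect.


Stroop effect = RT(incongruent) - RT(congruent)
= 687 - 623
= 64 ms


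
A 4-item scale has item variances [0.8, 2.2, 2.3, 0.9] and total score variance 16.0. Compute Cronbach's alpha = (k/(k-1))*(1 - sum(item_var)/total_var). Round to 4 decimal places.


alpha = (k/(k-1)) * (1 - sum(s_i^2)/s_total^2)
sum(item variances) = 6.2
k/(k-1) = 4/3 = 1.333333
1 - 6.2/16.0 = 1 - 0.3875 = 0.6125
alpha = 1.333333 * 0.6125
= 0.8167


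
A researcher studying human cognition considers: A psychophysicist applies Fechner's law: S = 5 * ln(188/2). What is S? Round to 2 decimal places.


S = 5 * ln(188/2)
I/I0 = 94.0
ln(94.0) = 4.5433
S = 5 * 4.5433
= 22.72


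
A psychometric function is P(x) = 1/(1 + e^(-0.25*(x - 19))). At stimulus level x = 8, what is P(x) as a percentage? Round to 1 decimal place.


P(x) = 1/(1 + e^(-0.25*(8 - 19)))
Exponent = -0.25 * -11 = 2.75
e^(2.75) = 15.642632
P = 1/(1 + 15.642632) = 0.060087
Percentage = 6.0


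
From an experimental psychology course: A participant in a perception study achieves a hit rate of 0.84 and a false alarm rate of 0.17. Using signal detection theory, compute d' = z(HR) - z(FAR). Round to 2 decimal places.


d' = z(HR) - z(FAR)
z(0.84) = 0.9945
z(0.17) = -0.9542
d' = 0.9945 - -0.9542
= 1.95


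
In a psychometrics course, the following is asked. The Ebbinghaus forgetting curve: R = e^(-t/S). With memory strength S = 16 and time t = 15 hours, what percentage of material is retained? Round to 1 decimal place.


R = e^(-t/S)
-t/S = -15/16 = -0.9375
R = e^(-0.9375) = 0.391606
Percentage = 0.391606 * 100
= 39.2


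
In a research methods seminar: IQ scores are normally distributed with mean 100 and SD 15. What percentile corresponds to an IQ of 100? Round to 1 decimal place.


z = (IQ - mean) / SD
z = (100 - 100) / 15 = 0.0
Percentile = Phi(0.0) * 100
Phi(0.0) = 0.5
= 50.0


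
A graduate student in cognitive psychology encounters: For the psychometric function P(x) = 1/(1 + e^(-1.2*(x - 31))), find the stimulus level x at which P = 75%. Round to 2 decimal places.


At P = 0.75: 0.75 = 1/(1 + e^(-k*(x-x0)))
Solving: e^(-k*(x-x0)) = 1/3
x = x0 + ln(3)/k
ln(3) = 1.0986
x = 31 + 1.0986/1.2
= 31 + 0.9155
= 31.92


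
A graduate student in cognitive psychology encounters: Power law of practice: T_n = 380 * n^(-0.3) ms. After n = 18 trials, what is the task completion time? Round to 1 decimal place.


T_n = 380 * 18^(-0.3)
18^(-0.3) = 0.420163
T_n = 380 * 0.420163
= 159.7 ms


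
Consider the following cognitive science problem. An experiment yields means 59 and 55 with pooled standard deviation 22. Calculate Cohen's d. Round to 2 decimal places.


Cohen's d = (M1 - M2) / S_pooled
= (59 - 55) / 22
= 4 / 22
= 0.18


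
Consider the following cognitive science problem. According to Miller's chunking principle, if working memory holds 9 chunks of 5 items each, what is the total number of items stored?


Total items = chunks * items_per_chunk
= 9 * 5
= 45


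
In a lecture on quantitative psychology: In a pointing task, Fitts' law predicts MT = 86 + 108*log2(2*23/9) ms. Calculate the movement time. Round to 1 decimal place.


MT = 86 + 108 * log2(2*23/9)
2D/W = 5.111111
log2(5.111111) = 2.3536
MT = 86 + 108 * 2.3536
= 340.2 ms


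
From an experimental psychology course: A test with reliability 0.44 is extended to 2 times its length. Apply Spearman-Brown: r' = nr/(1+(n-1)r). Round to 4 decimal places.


r_new = n*r / (1 + (n-1)*r)
Numerator = 2 * 0.44 = 0.88
Denominator = 1 + 1 * 0.44 = 1.44
r_new = 0.88 / 1.44
= 0.6111


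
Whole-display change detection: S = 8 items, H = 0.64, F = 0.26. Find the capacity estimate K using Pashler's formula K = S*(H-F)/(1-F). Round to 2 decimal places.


K = S * (H - F) / (1 - F)
H - F = 0.38
1 - F = 0.74
K = 8 * 0.38 / 0.74
= 4.11


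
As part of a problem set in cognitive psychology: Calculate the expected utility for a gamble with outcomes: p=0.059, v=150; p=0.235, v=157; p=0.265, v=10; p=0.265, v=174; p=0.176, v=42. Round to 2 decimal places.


EU = sum(p_i * v_i)
0.059 * 150 = 8.85
0.235 * 157 = 36.895
0.265 * 10 = 2.65
0.265 * 174 = 46.11
0.176 * 42 = 7.392
EU = 8.85 + 36.895 + 2.65 + 46.11 + 7.392
= 101.90


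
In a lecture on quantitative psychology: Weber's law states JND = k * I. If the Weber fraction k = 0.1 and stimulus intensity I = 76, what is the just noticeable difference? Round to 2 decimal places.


JND = k * I
JND = 0.1 * 76
= 7.60


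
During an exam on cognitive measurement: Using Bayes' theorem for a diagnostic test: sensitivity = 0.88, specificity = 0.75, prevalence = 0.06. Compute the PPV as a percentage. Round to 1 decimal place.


PPV = (sens * prev) / (sens * prev + (1-spec) * (1-prev))
Numerator = 0.88 * 0.06 = 0.0528
P(positive and no disease) = (1 - spec) * (1 - prev) = (1 - 0.75) * (1 - 0.06) = 0.235
Denominator = 0.0528 + 0.235 = 0.2878
PPV = 0.0528 / 0.2878 = 0.183461
As percentage = 18.3


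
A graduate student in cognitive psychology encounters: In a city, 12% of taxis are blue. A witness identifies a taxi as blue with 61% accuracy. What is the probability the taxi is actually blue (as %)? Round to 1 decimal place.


P(blue | says blue) = P(says blue | blue)*P(blue) / [P(says blue | blue)*P(blue) + P(says blue | not blue)*P(not blue)]
Numerator = 0.61 * 0.12 = 0.0732
False identification = 0.39 * 0.88 = 0.3432
P = 0.0732 / (0.0732 + 0.3432)
= 0.0732 / 0.4164
As percentage = 17.6


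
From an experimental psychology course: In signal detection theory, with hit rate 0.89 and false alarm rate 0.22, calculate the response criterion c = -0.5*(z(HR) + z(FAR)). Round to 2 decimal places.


c = -0.5 * (z(HR) + z(FAR))
z(0.89) = 1.2265
z(0.22) = -0.7722
c = -0.5 * (1.2265 + -0.7722)
= -0.5 * 0.4543
= -0.23


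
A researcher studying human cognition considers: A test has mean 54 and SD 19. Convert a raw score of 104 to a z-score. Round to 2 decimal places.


z = (X - mu) / sigma
= (104 - 54) / 19
= 50 / 19
= 2.63


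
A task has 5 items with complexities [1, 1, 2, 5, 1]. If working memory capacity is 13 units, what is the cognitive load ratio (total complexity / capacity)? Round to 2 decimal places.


Total complexity = 1 + 1 + 2 + 5 + 1 = 10
Load = total / capacity = 10 / 13
= 0.77


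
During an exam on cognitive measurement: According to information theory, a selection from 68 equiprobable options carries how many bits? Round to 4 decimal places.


H = log2(n)
H = log2(68)
= 6.0875


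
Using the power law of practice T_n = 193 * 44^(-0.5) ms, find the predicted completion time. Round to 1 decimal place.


T_n = 193 * 44^(-0.5)
44^(-0.5) = 0.150756
T_n = 193 * 0.150756
= 29.1 ms


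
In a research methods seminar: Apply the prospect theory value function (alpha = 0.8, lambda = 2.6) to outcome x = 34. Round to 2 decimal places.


Since x = 34 >= 0, use v(x) = x^0.8
34^0.8 = 16.7951
v(34) = 16.80


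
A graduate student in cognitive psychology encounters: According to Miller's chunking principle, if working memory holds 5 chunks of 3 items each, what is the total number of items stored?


Total items = chunks * items_per_chunk
= 5 * 3
= 15


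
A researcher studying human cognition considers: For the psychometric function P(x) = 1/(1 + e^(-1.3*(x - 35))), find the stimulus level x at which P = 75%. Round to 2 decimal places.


At P = 0.75: 0.75 = 1/(1 + e^(-k*(x-x0)))
Solving: e^(-k*(x-x0)) = 1/3
x = x0 + ln(3)/k
ln(3) = 1.0986
x = 35 + 1.0986/1.3
= 35 + 0.8451
= 35.85


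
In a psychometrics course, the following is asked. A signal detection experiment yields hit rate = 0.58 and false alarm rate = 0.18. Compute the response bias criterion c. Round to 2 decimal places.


c = -0.5 * (z(HR) + z(FAR))
z(0.58) = 0.2019
z(0.18) = -0.9154
c = -0.5 * (0.2019 + -0.9154)
= -0.5 * -0.7135
= 0.36


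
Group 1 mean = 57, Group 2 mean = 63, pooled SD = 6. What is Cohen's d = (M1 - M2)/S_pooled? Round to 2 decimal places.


Cohen's d = (M1 - M2) / S_pooled
= (57 - 63) / 6
= -6 / 6
= -1.00


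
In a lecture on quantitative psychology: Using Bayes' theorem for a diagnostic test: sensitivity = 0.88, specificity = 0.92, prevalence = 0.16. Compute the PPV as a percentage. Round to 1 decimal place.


PPV = (sens * prev) / (sens * prev + (1-spec) * (1-prev))
Numerator = 0.88 * 0.16 = 0.1408
P(positive and no disease) = (1 - spec) * (1 - prev) = (1 - 0.92) * (1 - 0.16) = 0.0672
Denominator = 0.1408 + 0.0672 = 0.208
PPV = 0.1408 / 0.208 = 0.676923
As percentage = 67.7


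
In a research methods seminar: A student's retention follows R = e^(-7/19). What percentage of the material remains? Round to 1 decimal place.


R = e^(-t/S)
-t/S = -7/19 = -0.368421
R = e^(-0.368421) = 0.691826
Percentage = 0.691826 * 100
= 69.2


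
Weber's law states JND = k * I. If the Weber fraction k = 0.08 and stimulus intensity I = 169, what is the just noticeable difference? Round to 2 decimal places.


JND = k * I
JND = 0.08 * 169
= 13.52


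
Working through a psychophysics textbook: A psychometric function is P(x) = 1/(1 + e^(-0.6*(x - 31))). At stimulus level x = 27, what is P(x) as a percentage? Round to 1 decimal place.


P(x) = 1/(1 + e^(-0.6*(27 - 31)))
Exponent = -0.6 * -4 = 2.4
e^(2.4) = 11.023176
P = 1/(1 + 11.023176) = 0.083173
Percentage = 8.3


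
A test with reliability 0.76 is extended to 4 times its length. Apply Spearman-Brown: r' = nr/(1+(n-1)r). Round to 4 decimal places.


r_new = n*r / (1 + (n-1)*r)
Numerator = 4 * 0.76 = 3.04
Denominator = 1 + 3 * 0.76 = 3.28
r_new = 3.04 / 3.28
= 0.9268


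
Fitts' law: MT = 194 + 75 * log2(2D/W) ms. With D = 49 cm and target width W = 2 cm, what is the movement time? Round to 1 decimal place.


MT = 194 + 75 * log2(2*49/2)
2D/W = 49.0
log2(49.0) = 5.6147
MT = 194 + 75 * 5.6147
= 615.1 ms


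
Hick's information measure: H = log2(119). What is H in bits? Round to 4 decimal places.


H = log2(n)
H = log2(119)
= 6.8948


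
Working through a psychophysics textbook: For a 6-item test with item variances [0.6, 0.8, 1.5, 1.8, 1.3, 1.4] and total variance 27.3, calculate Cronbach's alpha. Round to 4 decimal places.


alpha = (k/(k-1)) * (1 - sum(s_i^2)/s_total^2)
sum(item variances) = 7.4
k/(k-1) = 6/5 = 1.2
1 - 7.4/27.3 = 1 - 0.271062 = 0.728938
alpha = 1.2 * 0.728938
= 0.8747


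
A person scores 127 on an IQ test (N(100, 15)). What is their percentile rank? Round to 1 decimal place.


z = (IQ - mean) / SD
z = (127 - 100) / 15 = 1.8
Percentile = Phi(1.8) * 100
Phi(1.8) = 0.96407
= 96.4


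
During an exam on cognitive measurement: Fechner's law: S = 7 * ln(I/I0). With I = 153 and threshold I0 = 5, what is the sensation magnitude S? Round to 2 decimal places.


S = 7 * ln(153/5)
I/I0 = 30.6
ln(30.6) = 3.421
S = 7 * 3.421
= 23.95


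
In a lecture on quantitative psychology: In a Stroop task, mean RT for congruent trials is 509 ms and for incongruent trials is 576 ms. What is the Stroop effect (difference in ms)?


Stroop effect = RT(incongruent) - RT(congruent)
= 576 - 509
= 67 ms


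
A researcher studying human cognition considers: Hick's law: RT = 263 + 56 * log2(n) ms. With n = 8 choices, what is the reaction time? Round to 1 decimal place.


RT = 263 + 56 * log2(8)
log2(8) = 3.0
RT = 263 + 56 * 3.0
= 263 + 168.0
= 431.0 ms


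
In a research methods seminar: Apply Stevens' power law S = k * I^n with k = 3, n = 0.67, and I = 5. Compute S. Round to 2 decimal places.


S = 3 * 5^0.67
5^0.67 = 2.9397
S = 3 * 2.9397
= 8.82


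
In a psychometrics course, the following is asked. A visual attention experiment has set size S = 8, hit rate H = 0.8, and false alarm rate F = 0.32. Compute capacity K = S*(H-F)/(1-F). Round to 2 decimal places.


K = S * (H - F) / (1 - F)
H - F = 0.48
1 - F = 0.68
K = 8 * 0.48 / 0.68
= 5.65


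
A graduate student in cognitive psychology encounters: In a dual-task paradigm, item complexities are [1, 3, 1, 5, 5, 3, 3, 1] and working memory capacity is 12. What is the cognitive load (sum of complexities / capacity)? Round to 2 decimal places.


Total complexity = 1 + 3 + 1 + 5 + 5 + 3 + 3 + 1 = 22
Load = total / capacity = 22 / 12
= 1.83


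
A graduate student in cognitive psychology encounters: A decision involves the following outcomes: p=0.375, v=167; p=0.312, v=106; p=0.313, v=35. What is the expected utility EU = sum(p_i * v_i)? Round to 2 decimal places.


EU = sum(p_i * v_i)
0.375 * 167 = 62.625
0.312 * 106 = 33.072
0.313 * 35 = 10.955
EU = 62.625 + 33.072 + 10.955
= 106.65


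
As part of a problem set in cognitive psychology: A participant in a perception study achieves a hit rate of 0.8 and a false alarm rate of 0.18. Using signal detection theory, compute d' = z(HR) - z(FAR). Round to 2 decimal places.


d' = z(HR) - z(FAR)
z(0.8) = 0.8416
z(0.18) = -0.9154
d' = 0.8416 - -0.9154
= 1.76


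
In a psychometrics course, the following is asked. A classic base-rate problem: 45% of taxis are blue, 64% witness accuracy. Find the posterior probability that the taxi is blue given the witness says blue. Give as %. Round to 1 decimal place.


P(blue | says blue) = P(says blue | blue)*P(blue) / [P(says blue | blue)*P(blue) + P(says blue | not blue)*P(not blue)]
Numerator = 0.64 * 0.45 = 0.288
False identification = 0.36 * 0.55 = 0.198
P = 0.288 / (0.288 + 0.198)
= 0.288 / 0.486
As percentage = 59.3


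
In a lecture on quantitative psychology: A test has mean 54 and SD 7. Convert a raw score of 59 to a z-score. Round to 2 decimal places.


z = (X - mu) / sigma
= (59 - 54) / 7
= 5 / 7
= 0.71


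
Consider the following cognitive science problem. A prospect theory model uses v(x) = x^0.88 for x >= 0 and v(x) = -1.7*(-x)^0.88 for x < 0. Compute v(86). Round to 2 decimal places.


Since x = 86 >= 0, use v(x) = x^0.88
86^0.88 = 50.3917
v(86) = 50.39


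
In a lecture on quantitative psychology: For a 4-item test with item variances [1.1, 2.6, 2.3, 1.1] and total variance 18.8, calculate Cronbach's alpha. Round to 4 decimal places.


alpha = (k/(k-1)) * (1 - sum(s_i^2)/s_total^2)
sum(item variances) = 7.1
k/(k-1) = 4/3 = 1.333333
1 - 7.1/18.8 = 1 - 0.37766 = 0.62234
alpha = 1.333333 * 0.62234
= 0.8298


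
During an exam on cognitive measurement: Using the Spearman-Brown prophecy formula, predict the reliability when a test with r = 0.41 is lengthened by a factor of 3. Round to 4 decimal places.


r_new = n*r / (1 + (n-1)*r)
Numerator = 3 * 0.41 = 1.23
Denominator = 1 + 2 * 0.41 = 1.82
r_new = 1.23 / 1.82
= 0.6758


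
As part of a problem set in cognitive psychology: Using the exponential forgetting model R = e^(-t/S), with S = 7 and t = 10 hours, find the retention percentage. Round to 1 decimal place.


R = e^(-t/S)
-t/S = -10/7 = -1.428571
R = e^(-1.428571) = 0.239651
Percentage = 0.239651 * 100
= 24.0


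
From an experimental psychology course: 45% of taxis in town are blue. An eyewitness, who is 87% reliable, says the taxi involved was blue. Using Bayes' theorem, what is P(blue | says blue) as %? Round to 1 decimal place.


P(blue | says blue) = P(says blue | blue)*P(blue) / [P(says blue | blue)*P(blue) + P(says blue | not blue)*P(not blue)]
Numerator = 0.87 * 0.45 = 0.3915
False identification = 0.13 * 0.55 = 0.0715
P = 0.3915 / (0.3915 + 0.0715)
= 0.3915 / 0.463
As percentage = 84.6


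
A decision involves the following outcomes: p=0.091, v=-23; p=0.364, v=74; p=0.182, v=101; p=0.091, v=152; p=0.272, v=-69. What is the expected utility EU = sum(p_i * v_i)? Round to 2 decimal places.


EU = sum(p_i * v_i)
0.091 * -23 = -2.093
0.364 * 74 = 26.936
0.182 * 101 = 18.382
0.091 * 152 = 13.832
0.272 * -69 = -18.768
EU = -2.093 + 26.936 + 18.382 + 13.832 + -18.768
= 38.29


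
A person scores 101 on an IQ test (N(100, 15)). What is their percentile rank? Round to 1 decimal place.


z = (IQ - mean) / SD
z = (101 - 100) / 15 = 0.0667
Percentile = Phi(0.0667) * 100
Phi(0.0667) = 0.52659
= 52.7


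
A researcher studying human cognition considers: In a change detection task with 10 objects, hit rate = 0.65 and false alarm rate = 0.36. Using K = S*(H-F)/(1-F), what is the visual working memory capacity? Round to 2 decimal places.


K = S * (H - F) / (1 - F)
H - F = 0.29
1 - F = 0.64
K = 10 * 0.29 / 0.64
= 4.53


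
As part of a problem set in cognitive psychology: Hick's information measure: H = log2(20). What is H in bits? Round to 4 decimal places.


H = log2(n)
H = log2(20)
= 4.3219


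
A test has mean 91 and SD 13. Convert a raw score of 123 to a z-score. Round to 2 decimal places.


z = (X - mu) / sigma
= (123 - 91) / 13
= 32 / 13
= 2.46


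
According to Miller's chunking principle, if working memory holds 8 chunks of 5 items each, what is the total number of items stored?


Total items = chunks * items_per_chunk
= 8 * 5
= 40


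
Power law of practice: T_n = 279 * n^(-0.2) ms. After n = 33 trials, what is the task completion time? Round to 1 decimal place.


T_n = 279 * 33^(-0.2)
33^(-0.2) = 0.496932
T_n = 279 * 0.496932
= 138.6 ms


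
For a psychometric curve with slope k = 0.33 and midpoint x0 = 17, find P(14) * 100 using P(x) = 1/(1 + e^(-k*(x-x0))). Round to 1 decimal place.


P(x) = 1/(1 + e^(-0.33*(14 - 17)))
Exponent = -0.33 * -3 = 0.99
e^(0.99) = 2.691234
P = 1/(1 + 2.691234) = 0.270912
Percentage = 27.1


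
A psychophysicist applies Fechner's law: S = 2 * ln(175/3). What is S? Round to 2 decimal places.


S = 2 * ln(175/3)
I/I0 = 58.333333
ln(58.333333) = 4.0662
S = 2 * 4.0662
= 8.13


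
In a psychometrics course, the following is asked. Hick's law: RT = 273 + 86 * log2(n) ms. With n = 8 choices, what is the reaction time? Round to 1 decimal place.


RT = 273 + 86 * log2(8)
log2(8) = 3.0
RT = 273 + 86 * 3.0
= 273 + 258.0
= 531.0 ms


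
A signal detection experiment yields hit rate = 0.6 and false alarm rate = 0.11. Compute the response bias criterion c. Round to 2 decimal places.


c = -0.5 * (z(HR) + z(FAR))
z(0.6) = 0.2533
z(0.11) = -1.2265
c = -0.5 * (0.2533 + -1.2265)
= -0.5 * -0.9732
= 0.49


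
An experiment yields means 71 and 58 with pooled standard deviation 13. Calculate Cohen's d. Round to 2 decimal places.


Cohen's d = (M1 - M2) / S_pooled
= (71 - 58) / 13
= 13 / 13
= 1.00


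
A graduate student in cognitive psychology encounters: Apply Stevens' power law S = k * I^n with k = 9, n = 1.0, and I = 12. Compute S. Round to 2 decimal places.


S = 9 * 12^1.0
12^1.0 = 12.0
S = 9 * 12.0
= 108.00


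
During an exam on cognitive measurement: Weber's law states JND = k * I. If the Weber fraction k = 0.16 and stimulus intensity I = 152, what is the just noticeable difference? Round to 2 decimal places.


JND = k * I
JND = 0.16 * 152
= 24.32


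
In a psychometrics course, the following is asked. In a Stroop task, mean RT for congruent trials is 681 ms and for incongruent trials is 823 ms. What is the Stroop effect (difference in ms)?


Stroop effect = RT(incongruent) - RT(congruent)
= 823 - 681
= 142 ms


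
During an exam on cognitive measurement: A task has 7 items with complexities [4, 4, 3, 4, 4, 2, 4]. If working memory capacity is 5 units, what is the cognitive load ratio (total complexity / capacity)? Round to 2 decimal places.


Total complexity = 4 + 4 + 3 + 4 + 4 + 2 + 4 = 25
Load = total / capacity = 25 / 5
= 5.00


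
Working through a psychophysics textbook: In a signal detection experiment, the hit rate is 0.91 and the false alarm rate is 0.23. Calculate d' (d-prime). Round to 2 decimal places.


d' = z(HR) - z(FAR)
z(0.91) = 1.3408
z(0.23) = -0.7388
d' = 1.3408 - -0.7388
= 2.08


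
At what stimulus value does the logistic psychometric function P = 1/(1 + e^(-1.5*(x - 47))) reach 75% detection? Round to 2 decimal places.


At P = 0.75: 0.75 = 1/(1 + e^(-k*(x-x0)))
Solving: e^(-k*(x-x0)) = 1/3
x = x0 + ln(3)/k
ln(3) = 1.0986
x = 47 + 1.0986/1.5
= 47 + 0.7324
= 47.73


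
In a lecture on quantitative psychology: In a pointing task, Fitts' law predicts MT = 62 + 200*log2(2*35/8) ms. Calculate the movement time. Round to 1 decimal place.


MT = 62 + 200 * log2(2*35/8)
2D/W = 8.75
log2(8.75) = 3.1293
MT = 62 + 200 * 3.1293
= 687.9 ms


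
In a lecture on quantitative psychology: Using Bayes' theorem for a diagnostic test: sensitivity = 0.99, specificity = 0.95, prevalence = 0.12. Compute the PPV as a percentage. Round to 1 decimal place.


PPV = (sens * prev) / (sens * prev + (1-spec) * (1-prev))
Numerator = 0.99 * 0.12 = 0.1188
P(positive and no disease) = (1 - spec) * (1 - prev) = (1 - 0.95) * (1 - 0.12) = 0.044
Denominator = 0.1188 + 0.044 = 0.1628
PPV = 0.1188 / 0.1628 = 0.72973
As percentage = 73.0


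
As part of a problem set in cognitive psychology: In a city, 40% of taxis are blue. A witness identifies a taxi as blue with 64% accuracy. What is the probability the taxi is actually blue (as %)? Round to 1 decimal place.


P(blue | says blue) = P(says blue | blue)*P(blue) / [P(says blue | blue)*P(blue) + P(says blue | not blue)*P(not blue)]
Numerator = 0.64 * 0.4 = 0.256
False identification = 0.36 * 0.6 = 0.216
P = 0.256 / (0.256 + 0.216)
= 0.256 / 0.472
As percentage = 54.2


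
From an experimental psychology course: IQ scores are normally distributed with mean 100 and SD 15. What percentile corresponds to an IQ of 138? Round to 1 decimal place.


z = (IQ - mean) / SD
z = (138 - 100) / 15 = 2.5333
Percentile = Phi(2.5333) * 100
Phi(2.5333) = 0.99435
= 99.4


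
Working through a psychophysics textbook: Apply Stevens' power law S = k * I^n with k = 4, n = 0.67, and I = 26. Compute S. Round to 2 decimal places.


S = 4 * 26^0.67
26^0.67 = 8.8722
S = 4 * 8.8722
= 35.49


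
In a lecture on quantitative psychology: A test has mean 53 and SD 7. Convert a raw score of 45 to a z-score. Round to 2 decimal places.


z = (X - mu) / sigma
= (45 - 53) / 7
= -8 / 7
= -1.14


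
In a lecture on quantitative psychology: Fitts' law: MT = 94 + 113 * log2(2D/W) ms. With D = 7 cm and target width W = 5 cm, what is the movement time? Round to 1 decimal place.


MT = 94 + 113 * log2(2*7/5)
2D/W = 2.8
log2(2.8) = 1.4854
MT = 94 + 113 * 1.4854
= 261.9 ms


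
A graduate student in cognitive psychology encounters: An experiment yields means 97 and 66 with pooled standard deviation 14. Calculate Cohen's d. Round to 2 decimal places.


Cohen's d = (M1 - M2) / S_pooled
= (97 - 66) / 14
= 31 / 14
= 2.21


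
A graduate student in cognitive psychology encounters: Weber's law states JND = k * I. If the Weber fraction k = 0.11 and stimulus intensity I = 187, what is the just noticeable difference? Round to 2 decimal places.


JND = k * I
JND = 0.11 * 187
= 20.57


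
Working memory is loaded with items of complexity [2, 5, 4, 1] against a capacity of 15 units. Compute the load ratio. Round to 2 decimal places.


Total complexity = 2 + 5 + 4 + 1 = 12
Load = total / capacity = 12 / 15
= 0.80


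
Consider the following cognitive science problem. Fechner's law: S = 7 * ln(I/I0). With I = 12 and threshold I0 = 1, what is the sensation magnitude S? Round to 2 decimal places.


S = 7 * ln(12/1)
I/I0 = 12.0
ln(12.0) = 2.4849
S = 7 * 2.4849
= 17.39


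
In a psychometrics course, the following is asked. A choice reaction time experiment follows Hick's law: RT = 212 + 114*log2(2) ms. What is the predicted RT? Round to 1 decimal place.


RT = 212 + 114 * log2(2)
log2(2) = 1.0
RT = 212 + 114 * 1.0
= 212 + 114.0
= 326.0 ms


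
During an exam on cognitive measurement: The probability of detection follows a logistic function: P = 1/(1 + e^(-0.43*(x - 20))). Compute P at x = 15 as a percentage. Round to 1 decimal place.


P(x) = 1/(1 + e^(-0.43*(15 - 20)))
Exponent = -0.43 * -5 = 2.15
e^(2.15) = 8.584858
P = 1/(1 + 8.584858) = 0.104331
Percentage = 10.4


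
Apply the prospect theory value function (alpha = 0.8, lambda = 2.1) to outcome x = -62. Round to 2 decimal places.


Since x = -62 < 0, use v(x) = -lambda*(-x)^alpha
(-x) = 62
62^0.8 = 27.159
v(-62) = -2.1 * 27.159
= -57.03


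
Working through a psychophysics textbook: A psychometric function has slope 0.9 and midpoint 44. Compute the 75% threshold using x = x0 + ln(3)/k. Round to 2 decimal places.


At P = 0.75: 0.75 = 1/(1 + e^(-k*(x-x0)))
Solving: e^(-k*(x-x0)) = 1/3
x = x0 + ln(3)/k
ln(3) = 1.0986
x = 44 + 1.0986/0.9
= 44 + 1.2207
= 45.22


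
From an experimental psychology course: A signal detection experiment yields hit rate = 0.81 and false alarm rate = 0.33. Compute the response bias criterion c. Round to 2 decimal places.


c = -0.5 * (z(HR) + z(FAR))
z(0.81) = 0.8779
z(0.33) = -0.4399
c = -0.5 * (0.8779 + -0.4399)
= -0.5 * 0.438
= -0.22


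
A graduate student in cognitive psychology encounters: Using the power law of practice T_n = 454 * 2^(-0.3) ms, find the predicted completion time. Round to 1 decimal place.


T_n = 454 * 2^(-0.3)
2^(-0.3) = 0.812252
T_n = 454 * 0.812252
= 368.8 ms


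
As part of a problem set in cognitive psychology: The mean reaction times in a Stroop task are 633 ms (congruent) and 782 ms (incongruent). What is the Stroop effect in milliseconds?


Stroop effect = RT(incongruent) - RT(congruent)
= 782 - 633
= 149 ms


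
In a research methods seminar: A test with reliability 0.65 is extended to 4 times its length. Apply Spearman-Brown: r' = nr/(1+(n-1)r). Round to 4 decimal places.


r_new = n*r / (1 + (n-1)*r)
Numerator = 4 * 0.65 = 2.6
Denominator = 1 + 3 * 0.65 = 2.95
r_new = 2.6 / 2.95
= 0.8814


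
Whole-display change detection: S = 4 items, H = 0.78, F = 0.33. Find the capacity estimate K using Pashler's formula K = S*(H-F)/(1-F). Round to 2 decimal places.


K = S * (H - F) / (1 - F)
H - F = 0.45
1 - F = 0.67
K = 4 * 0.45 / 0.67
= 2.69


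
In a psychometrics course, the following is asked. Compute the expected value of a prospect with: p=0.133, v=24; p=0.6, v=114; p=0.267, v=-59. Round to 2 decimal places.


EU = sum(p_i * v_i)
0.133 * 24 = 3.192
0.6 * 114 = 68.4
0.267 * -59 = -15.753
EU = 3.192 + 68.4 + -15.753
= 55.84


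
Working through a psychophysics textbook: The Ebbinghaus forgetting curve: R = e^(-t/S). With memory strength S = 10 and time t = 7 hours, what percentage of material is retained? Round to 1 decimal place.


R = e^(-t/S)
-t/S = -7/10 = -0.7
R = e^(-0.7) = 0.496585
Percentage = 0.496585 * 100
= 49.7


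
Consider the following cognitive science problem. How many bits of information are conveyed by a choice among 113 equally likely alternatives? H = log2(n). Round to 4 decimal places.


H = log2(n)
H = log2(113)
= 6.8202


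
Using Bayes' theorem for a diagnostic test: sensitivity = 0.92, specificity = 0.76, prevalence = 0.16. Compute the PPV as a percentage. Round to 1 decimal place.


PPV = (sens * prev) / (sens * prev + (1-spec) * (1-prev))
Numerator = 0.92 * 0.16 = 0.1472
P(positive and no disease) = (1 - spec) * (1 - prev) = (1 - 0.76) * (1 - 0.16) = 0.2016
Denominator = 0.1472 + 0.2016 = 0.3488
PPV = 0.1472 / 0.3488 = 0.422018
As percentage = 42.2


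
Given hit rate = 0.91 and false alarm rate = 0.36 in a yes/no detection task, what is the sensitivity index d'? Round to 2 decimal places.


d' = z(HR) - z(FAR)
z(0.91) = 1.3408
z(0.36) = -0.3585
d' = 1.3408 - -0.3585
= 1.70


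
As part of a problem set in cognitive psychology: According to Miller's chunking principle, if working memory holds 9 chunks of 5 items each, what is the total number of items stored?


Total items = chunks * items_per_chunk
= 9 * 5
= 45


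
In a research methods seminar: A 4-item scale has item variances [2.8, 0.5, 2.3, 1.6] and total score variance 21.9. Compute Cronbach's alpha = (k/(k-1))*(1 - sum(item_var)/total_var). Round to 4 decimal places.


alpha = (k/(k-1)) * (1 - sum(s_i^2)/s_total^2)
sum(item variances) = 7.2
k/(k-1) = 4/3 = 1.333333
1 - 7.2/21.9 = 1 - 0.328767 = 0.671233
alpha = 1.333333 * 0.671233
= 0.8950


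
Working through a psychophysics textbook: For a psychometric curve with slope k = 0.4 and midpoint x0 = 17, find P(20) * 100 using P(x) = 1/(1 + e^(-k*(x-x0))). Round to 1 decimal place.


P(x) = 1/(1 + e^(-0.4*(20 - 17)))
Exponent = -0.4 * 3 = -1.2
e^(-1.2) = 0.301194
P = 1/(1 + 0.301194) = 0.768525
Percentage = 76.9


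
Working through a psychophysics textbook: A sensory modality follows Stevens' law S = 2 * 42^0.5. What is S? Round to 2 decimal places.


S = 2 * 42^0.5
42^0.5 = 6.4807
S = 2 * 6.4807
= 12.96


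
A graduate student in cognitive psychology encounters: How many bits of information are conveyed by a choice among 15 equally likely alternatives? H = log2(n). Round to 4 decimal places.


H = log2(n)
H = log2(15)
= 3.9069


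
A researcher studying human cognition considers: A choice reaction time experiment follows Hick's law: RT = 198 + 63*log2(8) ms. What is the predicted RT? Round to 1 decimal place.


RT = 198 + 63 * log2(8)
log2(8) = 3.0
RT = 198 + 63 * 3.0
= 198 + 189.0
= 387.0 ms


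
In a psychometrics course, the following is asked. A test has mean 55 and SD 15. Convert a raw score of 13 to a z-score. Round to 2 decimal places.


z = (X - mu) / sigma
= (13 - 55) / 15
= -42 / 15
= -2.80


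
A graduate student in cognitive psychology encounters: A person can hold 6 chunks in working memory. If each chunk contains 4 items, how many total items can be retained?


Total items = chunks * items_per_chunk
= 6 * 4
= 24


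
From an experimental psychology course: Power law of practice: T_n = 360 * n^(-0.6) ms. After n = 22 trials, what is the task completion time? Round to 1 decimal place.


T_n = 360 * 22^(-0.6)
22^(-0.6) = 0.156512
T_n = 360 * 0.156512
= 56.3 ms


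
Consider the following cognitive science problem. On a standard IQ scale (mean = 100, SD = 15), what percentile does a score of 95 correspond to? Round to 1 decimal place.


z = (IQ - mean) / SD
z = (95 - 100) / 15 = -0.3333
Percentile = Phi(-0.3333) * 100
Phi(-0.3333) = 0.369454
= 36.9


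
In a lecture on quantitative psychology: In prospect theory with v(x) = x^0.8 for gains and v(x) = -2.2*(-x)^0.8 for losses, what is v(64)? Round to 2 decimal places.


Since x = 64 >= 0, use v(x) = x^0.8
64^0.8 = 27.8576
v(64) = 27.86


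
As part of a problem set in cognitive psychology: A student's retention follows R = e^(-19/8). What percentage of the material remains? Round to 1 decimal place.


R = e^(-t/S)
-t/S = -19/8 = -2.375
R = e^(-2.375) = 0.093014
Percentage = 0.093014 * 100
= 9.3


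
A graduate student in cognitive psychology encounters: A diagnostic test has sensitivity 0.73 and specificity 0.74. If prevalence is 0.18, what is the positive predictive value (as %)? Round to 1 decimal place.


PPV = (sens * prev) / (sens * prev + (1-spec) * (1-prev))
Numerator = 0.73 * 0.18 = 0.1314
P(positive and no disease) = (1 - spec) * (1 - prev) = (1 - 0.74) * (1 - 0.18) = 0.2132
Denominator = 0.1314 + 0.2132 = 0.3446
PPV = 0.1314 / 0.3446 = 0.381312
As percentage = 38.1


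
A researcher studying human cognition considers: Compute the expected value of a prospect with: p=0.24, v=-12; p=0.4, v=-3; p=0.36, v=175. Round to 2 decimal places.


EU = sum(p_i * v_i)
0.24 * -12 = -2.88
0.4 * -3 = -1.2
0.36 * 175 = 63.0
EU = -2.88 + -1.2 + 63.0
= 58.92


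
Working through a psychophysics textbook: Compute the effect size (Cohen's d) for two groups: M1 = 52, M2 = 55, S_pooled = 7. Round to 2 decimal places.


Cohen's d = (M1 - M2) / S_pooled
= (52 - 55) / 7
= -3 / 7
= -0.43


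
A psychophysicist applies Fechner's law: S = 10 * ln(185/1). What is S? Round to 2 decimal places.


S = 10 * ln(185/1)
I/I0 = 185.0
ln(185.0) = 5.2204
S = 10 * 5.2204
= 52.20
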